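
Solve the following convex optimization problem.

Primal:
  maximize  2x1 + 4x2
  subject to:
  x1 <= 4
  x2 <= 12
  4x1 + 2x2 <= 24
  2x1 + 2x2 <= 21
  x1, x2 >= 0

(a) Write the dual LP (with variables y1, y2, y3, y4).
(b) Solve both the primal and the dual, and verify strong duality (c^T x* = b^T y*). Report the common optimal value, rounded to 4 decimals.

The standard primal-dual pair for 'max c^T x s.t. A x <= b, x >= 0' is:
  Dual:  min b^T y  s.t.  A^T y >= c,  y >= 0.

So the dual LP is:
  minimize  4y1 + 12y2 + 24y3 + 21y4
  subject to:
    y1 + 4y3 + 2y4 >= 2
    y2 + 2y3 + 2y4 >= 4
    y1, y2, y3, y4 >= 0

Solving the primal: x* = (0, 10.5).
  primal value c^T x* = 42.
Solving the dual: y* = (0, 0, 0, 2).
  dual value b^T y* = 42.
Strong duality: c^T x* = b^T y*. Confirmed.

42


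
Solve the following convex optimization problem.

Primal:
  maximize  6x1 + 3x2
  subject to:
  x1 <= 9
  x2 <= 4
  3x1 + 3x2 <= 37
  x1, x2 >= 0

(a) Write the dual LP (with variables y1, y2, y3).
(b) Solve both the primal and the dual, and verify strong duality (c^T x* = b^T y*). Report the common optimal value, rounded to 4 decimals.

The standard primal-dual pair for 'max c^T x s.t. A x <= b, x >= 0' is:
  Dual:  min b^T y  s.t.  A^T y >= c,  y >= 0.

So the dual LP is:
  minimize  9y1 + 4y2 + 37y3
  subject to:
    y1 + 3y3 >= 6
    y2 + 3y3 >= 3
    y1, y2, y3 >= 0

Solving the primal: x* = (9, 3.3333).
  primal value c^T x* = 64.
Solving the dual: y* = (3, 0, 1).
  dual value b^T y* = 64.
Strong duality: c^T x* = b^T y*. Confirmed.

64


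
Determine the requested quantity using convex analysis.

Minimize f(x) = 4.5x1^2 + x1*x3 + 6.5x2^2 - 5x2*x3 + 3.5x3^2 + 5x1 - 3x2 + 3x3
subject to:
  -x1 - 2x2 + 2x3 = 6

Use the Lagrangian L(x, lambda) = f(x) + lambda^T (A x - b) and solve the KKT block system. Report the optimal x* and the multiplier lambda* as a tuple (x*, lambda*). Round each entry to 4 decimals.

Form the Lagrangian:
  L(x, lambda) = (1/2) x^T Q x + c^T x + lambda^T (A x - b)
Stationarity (grad_x L = 0): Q x + c + A^T lambda = 0.
Primal feasibility: A x = b.

This gives the KKT block system:
  [ Q   A^T ] [ x     ]   [-c ]
  [ A    0  ] [ lambda ] = [ b ]

Solving the linear system:
  x*      = (-1.6564, -0.2687, 1.9031)
  lambda* = (-8.0044)
  f(x*)   = 23.13

x* = (-1.6564, -0.2687, 1.9031), lambda* = (-8.0044)


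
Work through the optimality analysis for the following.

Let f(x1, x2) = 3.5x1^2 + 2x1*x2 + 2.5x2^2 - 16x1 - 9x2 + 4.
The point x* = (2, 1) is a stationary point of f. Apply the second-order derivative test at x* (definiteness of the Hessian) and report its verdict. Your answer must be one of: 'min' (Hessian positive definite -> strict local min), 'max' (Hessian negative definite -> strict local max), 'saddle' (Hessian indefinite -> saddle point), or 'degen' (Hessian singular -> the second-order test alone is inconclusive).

Compute the Hessian H = grad^2 f:
  H = [[7, 2], [2, 5]]
Verify stationarity: grad f(x*) = H x* + g = (0, 0).
Eigenvalues of H: 3.7639, 8.2361.
Both eigenvalues > 0, so H is positive definite -> x* is a strict local min.

min


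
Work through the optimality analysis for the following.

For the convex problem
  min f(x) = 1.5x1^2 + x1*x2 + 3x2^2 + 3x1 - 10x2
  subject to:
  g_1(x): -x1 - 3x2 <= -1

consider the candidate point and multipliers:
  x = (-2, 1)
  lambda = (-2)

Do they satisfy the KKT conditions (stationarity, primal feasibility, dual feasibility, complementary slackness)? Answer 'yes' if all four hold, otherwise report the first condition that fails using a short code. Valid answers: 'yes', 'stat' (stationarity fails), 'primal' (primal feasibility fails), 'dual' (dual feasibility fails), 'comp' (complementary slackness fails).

Gradient of f: grad f(x) = Q x + c = (-2, -6)
Constraint values g_i(x) = a_i^T x - b_i:
  g_1((-2, 1)) = 0
Stationarity residual: grad f(x) + sum_i lambda_i a_i = (0, 0)
  -> stationarity OK
Primal feasibility (all g_i <= 0): OK
Dual feasibility (all lambda_i >= 0): FAILS
Complementary slackness (lambda_i * g_i(x) = 0 for all i): OK

Verdict: the first failing condition is dual_feasibility -> dual.

dual


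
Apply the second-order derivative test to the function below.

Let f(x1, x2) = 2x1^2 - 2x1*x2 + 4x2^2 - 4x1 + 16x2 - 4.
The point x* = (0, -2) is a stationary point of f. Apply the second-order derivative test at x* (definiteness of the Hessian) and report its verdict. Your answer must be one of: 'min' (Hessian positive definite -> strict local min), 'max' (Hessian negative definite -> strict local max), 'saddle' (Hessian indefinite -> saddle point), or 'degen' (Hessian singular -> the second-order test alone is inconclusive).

Compute the Hessian H = grad^2 f:
  H = [[4, -2], [-2, 8]]
Verify stationarity: grad f(x*) = H x* + g = (0, 0).
Eigenvalues of H: 3.1716, 8.8284.
Both eigenvalues > 0, so H is positive definite -> x* is a strict local min.

min


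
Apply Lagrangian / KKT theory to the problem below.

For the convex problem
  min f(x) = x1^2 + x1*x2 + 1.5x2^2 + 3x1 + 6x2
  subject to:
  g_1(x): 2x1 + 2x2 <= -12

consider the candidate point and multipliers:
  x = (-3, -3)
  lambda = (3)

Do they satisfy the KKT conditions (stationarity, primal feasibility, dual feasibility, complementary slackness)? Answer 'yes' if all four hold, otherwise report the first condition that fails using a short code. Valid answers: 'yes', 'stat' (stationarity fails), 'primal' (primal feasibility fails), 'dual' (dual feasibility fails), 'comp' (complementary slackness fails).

Gradient of f: grad f(x) = Q x + c = (-6, -6)
Constraint values g_i(x) = a_i^T x - b_i:
  g_1((-3, -3)) = 0
Stationarity residual: grad f(x) + sum_i lambda_i a_i = (0, 0)
  -> stationarity OK
Primal feasibility (all g_i <= 0): OK
Dual feasibility (all lambda_i >= 0): OK
Complementary slackness (lambda_i * g_i(x) = 0 for all i): OK

Verdict: yes, KKT holds.

yes


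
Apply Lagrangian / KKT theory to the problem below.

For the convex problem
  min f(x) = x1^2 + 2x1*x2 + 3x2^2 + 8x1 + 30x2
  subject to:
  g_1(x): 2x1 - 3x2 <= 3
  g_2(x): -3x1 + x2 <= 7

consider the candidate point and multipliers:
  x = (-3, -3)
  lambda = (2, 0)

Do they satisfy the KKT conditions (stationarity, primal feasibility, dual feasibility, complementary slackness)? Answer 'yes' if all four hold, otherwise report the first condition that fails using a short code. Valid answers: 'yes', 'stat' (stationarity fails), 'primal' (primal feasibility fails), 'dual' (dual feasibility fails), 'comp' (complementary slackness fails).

Gradient of f: grad f(x) = Q x + c = (-4, 6)
Constraint values g_i(x) = a_i^T x - b_i:
  g_1((-3, -3)) = 0
  g_2((-3, -3)) = -1
Stationarity residual: grad f(x) + sum_i lambda_i a_i = (0, 0)
  -> stationarity OK
Primal feasibility (all g_i <= 0): OK
Dual feasibility (all lambda_i >= 0): OK
Complementary slackness (lambda_i * g_i(x) = 0 for all i): OK

Verdict: yes, KKT holds.

yes


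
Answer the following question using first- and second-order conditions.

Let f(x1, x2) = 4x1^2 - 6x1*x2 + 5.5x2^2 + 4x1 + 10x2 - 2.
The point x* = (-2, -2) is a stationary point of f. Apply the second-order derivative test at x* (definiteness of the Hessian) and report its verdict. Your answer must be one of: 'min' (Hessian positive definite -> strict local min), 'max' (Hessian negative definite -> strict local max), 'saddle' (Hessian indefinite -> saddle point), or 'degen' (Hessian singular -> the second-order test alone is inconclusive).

Compute the Hessian H = grad^2 f:
  H = [[8, -6], [-6, 11]]
Verify stationarity: grad f(x*) = H x* + g = (0, 0).
Eigenvalues of H: 3.3153, 15.6847.
Both eigenvalues > 0, so H is positive definite -> x* is a strict local min.

min


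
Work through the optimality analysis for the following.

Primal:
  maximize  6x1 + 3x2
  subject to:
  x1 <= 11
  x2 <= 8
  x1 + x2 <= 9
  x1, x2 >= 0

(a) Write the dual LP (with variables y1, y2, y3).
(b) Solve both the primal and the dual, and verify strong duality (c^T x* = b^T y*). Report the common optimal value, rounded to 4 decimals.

The standard primal-dual pair for 'max c^T x s.t. A x <= b, x >= 0' is:
  Dual:  min b^T y  s.t.  A^T y >= c,  y >= 0.

So the dual LP is:
  minimize  11y1 + 8y2 + 9y3
  subject to:
    y1 + y3 >= 6
    y2 + y3 >= 3
    y1, y2, y3 >= 0

Solving the primal: x* = (9, 0).
  primal value c^T x* = 54.
Solving the dual: y* = (0, 0, 6).
  dual value b^T y* = 54.
Strong duality: c^T x* = b^T y*. Confirmed.

54


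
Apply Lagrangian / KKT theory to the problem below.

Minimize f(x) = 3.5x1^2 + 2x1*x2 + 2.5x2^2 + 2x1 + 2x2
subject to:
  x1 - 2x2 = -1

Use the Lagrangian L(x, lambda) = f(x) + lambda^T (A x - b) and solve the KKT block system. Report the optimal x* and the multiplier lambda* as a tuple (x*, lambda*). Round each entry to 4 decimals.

Form the Lagrangian:
  L(x, lambda) = (1/2) x^T Q x + c^T x + lambda^T (A x - b)
Stationarity (grad_x L = 0): Q x + c + A^T lambda = 0.
Primal feasibility: A x = b.

This gives the KKT block system:
  [ Q   A^T ] [ x     ]   [-c ]
  [ A    0  ] [ lambda ] = [ b ]

Solving the linear system:
  x*      = (-0.5122, 0.2439)
  lambda* = (1.0976)
  f(x*)   = 0.2805

x* = (-0.5122, 0.2439), lambda* = (1.0976)


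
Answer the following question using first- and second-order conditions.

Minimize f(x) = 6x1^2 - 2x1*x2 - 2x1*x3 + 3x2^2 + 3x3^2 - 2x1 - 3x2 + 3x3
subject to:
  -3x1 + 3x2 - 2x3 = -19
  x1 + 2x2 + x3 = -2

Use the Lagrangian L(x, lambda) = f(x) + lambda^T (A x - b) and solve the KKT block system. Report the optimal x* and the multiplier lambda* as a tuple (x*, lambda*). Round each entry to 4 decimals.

Form the Lagrangian:
  L(x, lambda) = (1/2) x^T Q x + c^T x + lambda^T (A x - b)
Stationarity (grad_x L = 0): Q x + c + A^T lambda = 0.
Primal feasibility: A x = b.

This gives the KKT block system:
  [ Q   A^T ] [ x     ]   [-c ]
  [ A    0  ] [ lambda ] = [ b ]

Solving the linear system:
  x*      = (1.7638, -3.0337, 2.3037)
  lambda* = (7.3313, 1.3681)
  f(x*)   = 77.2577

x* = (1.7638, -3.0337, 2.3037), lambda* = (7.3313, 1.3681)


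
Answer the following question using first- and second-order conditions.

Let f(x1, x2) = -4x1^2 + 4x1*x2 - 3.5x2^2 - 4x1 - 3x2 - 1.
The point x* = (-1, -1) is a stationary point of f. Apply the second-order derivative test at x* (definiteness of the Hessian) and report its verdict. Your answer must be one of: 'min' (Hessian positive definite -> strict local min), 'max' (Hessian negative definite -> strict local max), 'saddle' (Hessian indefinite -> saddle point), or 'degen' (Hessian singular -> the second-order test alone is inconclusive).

Compute the Hessian H = grad^2 f:
  H = [[-8, 4], [4, -7]]
Verify stationarity: grad f(x*) = H x* + g = (0, 0).
Eigenvalues of H: -11.5311, -3.4689.
Both eigenvalues < 0, so H is negative definite -> x* is a strict local max.

max


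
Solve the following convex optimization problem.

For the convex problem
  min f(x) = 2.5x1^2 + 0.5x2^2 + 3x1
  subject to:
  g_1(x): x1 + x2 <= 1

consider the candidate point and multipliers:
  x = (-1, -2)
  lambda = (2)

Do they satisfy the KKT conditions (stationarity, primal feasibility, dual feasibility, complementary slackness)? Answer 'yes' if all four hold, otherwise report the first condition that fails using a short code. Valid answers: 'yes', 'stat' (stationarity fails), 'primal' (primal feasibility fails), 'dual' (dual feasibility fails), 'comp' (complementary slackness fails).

Gradient of f: grad f(x) = Q x + c = (-2, -2)
Constraint values g_i(x) = a_i^T x - b_i:
  g_1((-1, -2)) = -4
Stationarity residual: grad f(x) + sum_i lambda_i a_i = (0, 0)
  -> stationarity OK
Primal feasibility (all g_i <= 0): OK
Dual feasibility (all lambda_i >= 0): OK
Complementary slackness (lambda_i * g_i(x) = 0 for all i): FAILS

Verdict: the first failing condition is complementary_slackness -> comp.

comp


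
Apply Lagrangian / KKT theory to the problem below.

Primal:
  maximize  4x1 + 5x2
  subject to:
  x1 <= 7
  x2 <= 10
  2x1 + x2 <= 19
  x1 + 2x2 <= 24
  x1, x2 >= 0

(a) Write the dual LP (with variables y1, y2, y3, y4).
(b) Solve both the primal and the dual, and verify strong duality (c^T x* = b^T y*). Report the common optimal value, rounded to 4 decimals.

The standard primal-dual pair for 'max c^T x s.t. A x <= b, x >= 0' is:
  Dual:  min b^T y  s.t.  A^T y >= c,  y >= 0.

So the dual LP is:
  minimize  7y1 + 10y2 + 19y3 + 24y4
  subject to:
    y1 + 2y3 + y4 >= 4
    y2 + y3 + 2y4 >= 5
    y1, y2, y3, y4 >= 0

Solving the primal: x* = (4.6667, 9.6667).
  primal value c^T x* = 67.
Solving the dual: y* = (0, 0, 1, 2).
  dual value b^T y* = 67.
Strong duality: c^T x* = b^T y*. Confirmed.

67


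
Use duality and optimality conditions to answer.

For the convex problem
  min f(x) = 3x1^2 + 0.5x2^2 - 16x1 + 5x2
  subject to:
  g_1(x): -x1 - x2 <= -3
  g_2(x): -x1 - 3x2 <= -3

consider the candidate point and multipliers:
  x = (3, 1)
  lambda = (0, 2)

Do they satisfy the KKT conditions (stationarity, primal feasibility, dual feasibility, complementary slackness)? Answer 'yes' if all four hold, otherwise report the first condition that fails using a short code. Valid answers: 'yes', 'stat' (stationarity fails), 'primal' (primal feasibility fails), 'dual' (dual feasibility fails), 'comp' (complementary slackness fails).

Gradient of f: grad f(x) = Q x + c = (2, 6)
Constraint values g_i(x) = a_i^T x - b_i:
  g_1((3, 1)) = -1
  g_2((3, 1)) = -3
Stationarity residual: grad f(x) + sum_i lambda_i a_i = (0, 0)
  -> stationarity OK
Primal feasibility (all g_i <= 0): OK
Dual feasibility (all lambda_i >= 0): OK
Complementary slackness (lambda_i * g_i(x) = 0 for all i): FAILS

Verdict: the first failing condition is complementary_slackness -> comp.

comp


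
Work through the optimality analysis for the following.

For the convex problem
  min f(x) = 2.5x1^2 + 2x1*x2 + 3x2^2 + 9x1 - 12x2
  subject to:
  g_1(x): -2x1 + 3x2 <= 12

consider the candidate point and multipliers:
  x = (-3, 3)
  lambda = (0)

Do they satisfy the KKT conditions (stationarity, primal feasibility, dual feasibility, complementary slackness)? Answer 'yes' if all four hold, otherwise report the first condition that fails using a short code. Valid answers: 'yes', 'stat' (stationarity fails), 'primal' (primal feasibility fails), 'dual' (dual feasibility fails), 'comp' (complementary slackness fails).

Gradient of f: grad f(x) = Q x + c = (0, 0)
Constraint values g_i(x) = a_i^T x - b_i:
  g_1((-3, 3)) = 3
Stationarity residual: grad f(x) + sum_i lambda_i a_i = (0, 0)
  -> stationarity OK
Primal feasibility (all g_i <= 0): FAILS
Dual feasibility (all lambda_i >= 0): OK
Complementary slackness (lambda_i * g_i(x) = 0 for all i): OK

Verdict: the first failing condition is primal_feasibility -> primal.

primal


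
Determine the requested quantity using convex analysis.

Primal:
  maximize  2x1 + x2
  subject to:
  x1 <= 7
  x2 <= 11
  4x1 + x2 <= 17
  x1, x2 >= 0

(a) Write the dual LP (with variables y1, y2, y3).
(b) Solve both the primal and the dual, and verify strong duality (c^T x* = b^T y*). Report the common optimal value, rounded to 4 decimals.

The standard primal-dual pair for 'max c^T x s.t. A x <= b, x >= 0' is:
  Dual:  min b^T y  s.t.  A^T y >= c,  y >= 0.

So the dual LP is:
  minimize  7y1 + 11y2 + 17y3
  subject to:
    y1 + 4y3 >= 2
    y2 + y3 >= 1
    y1, y2, y3 >= 0

Solving the primal: x* = (1.5, 11).
  primal value c^T x* = 14.
Solving the dual: y* = (0, 0.5, 0.5).
  dual value b^T y* = 14.
Strong duality: c^T x* = b^T y*. Confirmed.

14


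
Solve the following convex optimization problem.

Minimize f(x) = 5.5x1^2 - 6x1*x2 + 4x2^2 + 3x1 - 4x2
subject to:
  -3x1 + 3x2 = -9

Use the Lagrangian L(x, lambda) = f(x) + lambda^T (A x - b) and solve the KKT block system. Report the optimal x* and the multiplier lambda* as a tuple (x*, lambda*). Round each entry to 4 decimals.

Form the Lagrangian:
  L(x, lambda) = (1/2) x^T Q x + c^T x + lambda^T (A x - b)
Stationarity (grad_x L = 0): Q x + c + A^T lambda = 0.
Primal feasibility: A x = b.

This gives the KKT block system:
  [ Q   A^T ] [ x     ]   [-c ]
  [ A    0  ] [ lambda ] = [ b ]

Solving the linear system:
  x*      = (1, -2)
  lambda* = (8.6667)
  f(x*)   = 44.5

x* = (1, -2), lambda* = (8.6667)


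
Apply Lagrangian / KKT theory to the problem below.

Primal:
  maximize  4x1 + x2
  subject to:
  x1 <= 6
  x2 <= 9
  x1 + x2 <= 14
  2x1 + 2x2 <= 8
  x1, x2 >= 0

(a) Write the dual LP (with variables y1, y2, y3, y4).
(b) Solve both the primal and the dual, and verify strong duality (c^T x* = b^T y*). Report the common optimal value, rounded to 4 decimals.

The standard primal-dual pair for 'max c^T x s.t. A x <= b, x >= 0' is:
  Dual:  min b^T y  s.t.  A^T y >= c,  y >= 0.

So the dual LP is:
  minimize  6y1 + 9y2 + 14y3 + 8y4
  subject to:
    y1 + y3 + 2y4 >= 4
    y2 + y3 + 2y4 >= 1
    y1, y2, y3, y4 >= 0

Solving the primal: x* = (4, 0).
  primal value c^T x* = 16.
Solving the dual: y* = (0, 0, 0, 2).
  dual value b^T y* = 16.
Strong duality: c^T x* = b^T y*. Confirmed.

16


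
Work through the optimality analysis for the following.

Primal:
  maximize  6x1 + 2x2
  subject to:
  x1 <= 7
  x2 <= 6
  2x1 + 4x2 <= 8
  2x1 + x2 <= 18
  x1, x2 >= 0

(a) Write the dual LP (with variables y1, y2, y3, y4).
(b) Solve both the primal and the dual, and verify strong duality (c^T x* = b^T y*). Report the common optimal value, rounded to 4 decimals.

The standard primal-dual pair for 'max c^T x s.t. A x <= b, x >= 0' is:
  Dual:  min b^T y  s.t.  A^T y >= c,  y >= 0.

So the dual LP is:
  minimize  7y1 + 6y2 + 8y3 + 18y4
  subject to:
    y1 + 2y3 + 2y4 >= 6
    y2 + 4y3 + y4 >= 2
    y1, y2, y3, y4 >= 0

Solving the primal: x* = (4, 0).
  primal value c^T x* = 24.
Solving the dual: y* = (0, 0, 3, 0).
  dual value b^T y* = 24.
Strong duality: c^T x* = b^T y*. Confirmed.

24


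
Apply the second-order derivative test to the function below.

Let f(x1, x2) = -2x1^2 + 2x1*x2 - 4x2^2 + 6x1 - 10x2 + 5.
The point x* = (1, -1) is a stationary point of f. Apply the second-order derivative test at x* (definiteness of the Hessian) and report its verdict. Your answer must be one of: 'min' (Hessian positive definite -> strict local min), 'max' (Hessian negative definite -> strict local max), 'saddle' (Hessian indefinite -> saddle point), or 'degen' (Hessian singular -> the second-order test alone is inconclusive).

Compute the Hessian H = grad^2 f:
  H = [[-4, 2], [2, -8]]
Verify stationarity: grad f(x*) = H x* + g = (0, 0).
Eigenvalues of H: -8.8284, -3.1716.
Both eigenvalues < 0, so H is negative definite -> x* is a strict local max.

max


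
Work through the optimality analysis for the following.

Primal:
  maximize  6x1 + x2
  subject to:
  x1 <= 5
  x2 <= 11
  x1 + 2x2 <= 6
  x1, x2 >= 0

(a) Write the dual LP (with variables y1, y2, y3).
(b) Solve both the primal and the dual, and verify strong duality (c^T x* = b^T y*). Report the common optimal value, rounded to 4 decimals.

The standard primal-dual pair for 'max c^T x s.t. A x <= b, x >= 0' is:
  Dual:  min b^T y  s.t.  A^T y >= c,  y >= 0.

So the dual LP is:
  minimize  5y1 + 11y2 + 6y3
  subject to:
    y1 + y3 >= 6
    y2 + 2y3 >= 1
    y1, y2, y3 >= 0

Solving the primal: x* = (5, 0.5).
  primal value c^T x* = 30.5.
Solving the dual: y* = (5.5, 0, 0.5).
  dual value b^T y* = 30.5.
Strong duality: c^T x* = b^T y*. Confirmed.

30.5


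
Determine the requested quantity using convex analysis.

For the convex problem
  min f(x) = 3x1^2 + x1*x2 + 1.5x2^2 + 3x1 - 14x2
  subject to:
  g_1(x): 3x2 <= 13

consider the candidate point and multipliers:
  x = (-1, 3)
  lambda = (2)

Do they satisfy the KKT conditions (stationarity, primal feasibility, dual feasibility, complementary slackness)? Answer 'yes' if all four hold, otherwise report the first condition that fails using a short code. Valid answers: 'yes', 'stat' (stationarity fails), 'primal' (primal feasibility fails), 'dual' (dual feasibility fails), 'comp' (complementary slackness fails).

Gradient of f: grad f(x) = Q x + c = (0, -6)
Constraint values g_i(x) = a_i^T x - b_i:
  g_1((-1, 3)) = -4
Stationarity residual: grad f(x) + sum_i lambda_i a_i = (0, 0)
  -> stationarity OK
Primal feasibility (all g_i <= 0): OK
Dual feasibility (all lambda_i >= 0): OK
Complementary slackness (lambda_i * g_i(x) = 0 for all i): FAILS

Verdict: the first failing condition is complementary_slackness -> comp.

comp


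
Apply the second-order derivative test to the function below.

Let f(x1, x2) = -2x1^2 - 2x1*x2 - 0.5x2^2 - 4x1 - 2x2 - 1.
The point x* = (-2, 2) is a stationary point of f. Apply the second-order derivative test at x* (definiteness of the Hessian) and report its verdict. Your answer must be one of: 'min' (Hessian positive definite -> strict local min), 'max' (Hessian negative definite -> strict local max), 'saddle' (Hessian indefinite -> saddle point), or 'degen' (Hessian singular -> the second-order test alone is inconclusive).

Compute the Hessian H = grad^2 f:
  H = [[-4, -2], [-2, -1]]
Verify stationarity: grad f(x*) = H x* + g = (0, 0).
Eigenvalues of H: -5, 0.
H has a zero eigenvalue (singular; negative semidefinite but not definite), so H is neither positive definite, negative definite, nor indefinite. The second-order test alone is inconclusive -> degen.
(Indeed, f is constant along the null direction of H through x*, so x* is not a strict local extremum.)

degen


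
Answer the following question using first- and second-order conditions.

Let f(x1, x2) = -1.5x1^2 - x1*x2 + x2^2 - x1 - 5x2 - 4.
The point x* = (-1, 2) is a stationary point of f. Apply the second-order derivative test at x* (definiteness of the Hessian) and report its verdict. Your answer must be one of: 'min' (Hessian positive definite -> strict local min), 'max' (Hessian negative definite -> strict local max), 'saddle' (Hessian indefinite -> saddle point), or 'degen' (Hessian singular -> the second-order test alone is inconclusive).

Compute the Hessian H = grad^2 f:
  H = [[-3, -1], [-1, 2]]
Verify stationarity: grad f(x*) = H x* + g = (0, 0).
Eigenvalues of H: -3.1926, 2.1926.
Eigenvalues have mixed signs, so H is indefinite -> x* is a saddle point.

saddle


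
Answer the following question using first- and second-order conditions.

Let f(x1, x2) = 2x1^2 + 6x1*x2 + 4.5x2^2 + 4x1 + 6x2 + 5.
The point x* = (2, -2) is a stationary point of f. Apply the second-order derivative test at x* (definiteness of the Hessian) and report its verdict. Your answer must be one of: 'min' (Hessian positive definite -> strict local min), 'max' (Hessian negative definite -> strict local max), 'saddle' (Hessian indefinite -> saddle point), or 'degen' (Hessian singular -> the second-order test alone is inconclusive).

Compute the Hessian H = grad^2 f:
  H = [[4, 6], [6, 9]]
Verify stationarity: grad f(x*) = H x* + g = (0, 0).
Eigenvalues of H: 0, 13.
H has a zero eigenvalue (singular; positive semidefinite but not definite), so H is neither positive definite, negative definite, nor indefinite. The second-order test alone is inconclusive -> degen.
(Indeed, f is constant along the null direction of H through x*, so x* is not a strict local extremum.)

degen


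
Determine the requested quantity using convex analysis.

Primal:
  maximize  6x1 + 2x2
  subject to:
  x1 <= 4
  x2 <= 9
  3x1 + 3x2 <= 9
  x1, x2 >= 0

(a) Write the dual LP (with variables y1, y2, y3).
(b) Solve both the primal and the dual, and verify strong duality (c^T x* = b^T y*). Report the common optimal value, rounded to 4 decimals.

The standard primal-dual pair for 'max c^T x s.t. A x <= b, x >= 0' is:
  Dual:  min b^T y  s.t.  A^T y >= c,  y >= 0.

So the dual LP is:
  minimize  4y1 + 9y2 + 9y3
  subject to:
    y1 + 3y3 >= 6
    y2 + 3y3 >= 2
    y1, y2, y3 >= 0

Solving the primal: x* = (3, 0).
  primal value c^T x* = 18.
Solving the dual: y* = (0, 0, 2).
  dual value b^T y* = 18.
Strong duality: c^T x* = b^T y*. Confirmed.

18


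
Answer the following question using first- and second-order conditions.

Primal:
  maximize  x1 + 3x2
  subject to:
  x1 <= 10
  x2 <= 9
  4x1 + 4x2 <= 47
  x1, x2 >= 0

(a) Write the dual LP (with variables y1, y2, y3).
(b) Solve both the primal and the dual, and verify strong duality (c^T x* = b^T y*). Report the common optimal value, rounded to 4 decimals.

The standard primal-dual pair for 'max c^T x s.t. A x <= b, x >= 0' is:
  Dual:  min b^T y  s.t.  A^T y >= c,  y >= 0.

So the dual LP is:
  minimize  10y1 + 9y2 + 47y3
  subject to:
    y1 + 4y3 >= 1
    y2 + 4y3 >= 3
    y1, y2, y3 >= 0

Solving the primal: x* = (2.75, 9).
  primal value c^T x* = 29.75.
Solving the dual: y* = (0, 2, 0.25).
  dual value b^T y* = 29.75.
Strong duality: c^T x* = b^T y*. Confirmed.

29.75


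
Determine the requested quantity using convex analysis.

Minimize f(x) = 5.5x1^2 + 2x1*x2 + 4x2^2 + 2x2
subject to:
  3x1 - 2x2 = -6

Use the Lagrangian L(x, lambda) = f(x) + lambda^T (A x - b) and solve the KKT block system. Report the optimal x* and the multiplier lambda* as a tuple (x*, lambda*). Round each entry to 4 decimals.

Form the Lagrangian:
  L(x, lambda) = (1/2) x^T Q x + c^T x + lambda^T (A x - b)
Stationarity (grad_x L = 0): Q x + c + A^T lambda = 0.
Primal feasibility: A x = b.

This gives the KKT block system:
  [ Q   A^T ] [ x     ]   [-c ]
  [ A    0  ] [ lambda ] = [ b ]

Solving the linear system:
  x*      = (-1.2857, 1.0714)
  lambda* = (4)
  f(x*)   = 13.0714

x* = (-1.2857, 1.0714), lambda* = (4)


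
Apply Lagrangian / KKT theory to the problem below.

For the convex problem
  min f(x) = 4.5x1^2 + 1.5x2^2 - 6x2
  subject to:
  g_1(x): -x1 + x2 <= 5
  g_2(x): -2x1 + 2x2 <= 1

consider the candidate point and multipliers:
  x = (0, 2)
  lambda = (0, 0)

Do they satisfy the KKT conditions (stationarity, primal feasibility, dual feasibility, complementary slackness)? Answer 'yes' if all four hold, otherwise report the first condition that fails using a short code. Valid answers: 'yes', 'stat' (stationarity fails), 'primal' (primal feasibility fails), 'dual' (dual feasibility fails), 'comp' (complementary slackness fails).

Gradient of f: grad f(x) = Q x + c = (0, 0)
Constraint values g_i(x) = a_i^T x - b_i:
  g_1((0, 2)) = -3
  g_2((0, 2)) = 3
Stationarity residual: grad f(x) + sum_i lambda_i a_i = (0, 0)
  -> stationarity OK
Primal feasibility (all g_i <= 0): FAILS
Dual feasibility (all lambda_i >= 0): OK
Complementary slackness (lambda_i * g_i(x) = 0 for all i): OK

Verdict: the first failing condition is primal_feasibility -> primal.

primal


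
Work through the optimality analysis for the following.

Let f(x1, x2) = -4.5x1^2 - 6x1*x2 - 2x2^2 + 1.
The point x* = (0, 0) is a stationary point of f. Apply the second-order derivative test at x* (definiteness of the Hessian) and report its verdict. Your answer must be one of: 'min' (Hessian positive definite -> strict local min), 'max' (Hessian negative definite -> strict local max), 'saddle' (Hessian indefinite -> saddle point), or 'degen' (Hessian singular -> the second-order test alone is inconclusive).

Compute the Hessian H = grad^2 f:
  H = [[-9, -6], [-6, -4]]
Verify stationarity: grad f(x*) = H x* + g = (0, 0).
Eigenvalues of H: -13, 0.
H has a zero eigenvalue (singular; negative semidefinite but not definite), so H is neither positive definite, negative definite, nor indefinite. The second-order test alone is inconclusive -> degen.
(Indeed, f is constant along the null direction of H through x*, so x* is not a strict local extremum.)

degen


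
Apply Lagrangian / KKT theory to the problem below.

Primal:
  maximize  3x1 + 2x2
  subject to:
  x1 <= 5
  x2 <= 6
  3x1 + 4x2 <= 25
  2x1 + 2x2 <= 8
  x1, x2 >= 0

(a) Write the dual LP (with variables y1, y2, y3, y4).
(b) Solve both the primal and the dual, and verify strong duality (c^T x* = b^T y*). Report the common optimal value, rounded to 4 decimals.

The standard primal-dual pair for 'max c^T x s.t. A x <= b, x >= 0' is:
  Dual:  min b^T y  s.t.  A^T y >= c,  y >= 0.

So the dual LP is:
  minimize  5y1 + 6y2 + 25y3 + 8y4
  subject to:
    y1 + 3y3 + 2y4 >= 3
    y2 + 4y3 + 2y4 >= 2
    y1, y2, y3, y4 >= 0

Solving the primal: x* = (4, 0).
  primal value c^T x* = 12.
Solving the dual: y* = (0, 0, 0, 1.5).
  dual value b^T y* = 12.
Strong duality: c^T x* = b^T y*. Confirmed.

12


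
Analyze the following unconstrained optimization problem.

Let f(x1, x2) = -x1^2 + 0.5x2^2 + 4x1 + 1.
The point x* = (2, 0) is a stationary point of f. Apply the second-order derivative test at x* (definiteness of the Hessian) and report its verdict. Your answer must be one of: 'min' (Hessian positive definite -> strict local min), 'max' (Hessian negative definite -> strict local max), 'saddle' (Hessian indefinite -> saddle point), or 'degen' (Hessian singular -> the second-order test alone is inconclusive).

Compute the Hessian H = grad^2 f:
  H = [[-2, 0], [0, 1]]
Verify stationarity: grad f(x*) = H x* + g = (0, 0).
Eigenvalues of H: -2, 1.
Eigenvalues have mixed signs, so H is indefinite -> x* is a saddle point.

saddle


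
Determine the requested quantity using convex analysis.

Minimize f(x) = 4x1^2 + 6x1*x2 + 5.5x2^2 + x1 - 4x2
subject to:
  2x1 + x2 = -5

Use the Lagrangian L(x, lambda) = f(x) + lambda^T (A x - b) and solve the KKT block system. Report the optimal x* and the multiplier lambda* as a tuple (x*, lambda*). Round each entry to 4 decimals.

Form the Lagrangian:
  L(x, lambda) = (1/2) x^T Q x + c^T x + lambda^T (A x - b)
Stationarity (grad_x L = 0): Q x + c + A^T lambda = 0.
Primal feasibility: A x = b.

This gives the KKT block system:
  [ Q   A^T ] [ x     ]   [-c ]
  [ A    0  ] [ lambda ] = [ b ]

Solving the linear system:
  x*      = (-3.1786, 1.3571)
  lambda* = (8.1429)
  f(x*)   = 16.0536

x* = (-3.1786, 1.3571), lambda* = (8.1429)


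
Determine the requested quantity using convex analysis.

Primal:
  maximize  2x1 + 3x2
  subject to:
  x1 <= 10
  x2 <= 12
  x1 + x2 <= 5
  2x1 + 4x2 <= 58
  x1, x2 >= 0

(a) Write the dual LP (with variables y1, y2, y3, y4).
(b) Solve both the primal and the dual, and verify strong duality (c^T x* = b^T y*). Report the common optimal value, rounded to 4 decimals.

The standard primal-dual pair for 'max c^T x s.t. A x <= b, x >= 0' is:
  Dual:  min b^T y  s.t.  A^T y >= c,  y >= 0.

So the dual LP is:
  minimize  10y1 + 12y2 + 5y3 + 58y4
  subject to:
    y1 + y3 + 2y4 >= 2
    y2 + y3 + 4y4 >= 3
    y1, y2, y3, y4 >= 0

Solving the primal: x* = (0, 5).
  primal value c^T x* = 15.
Solving the dual: y* = (0, 0, 3, 0).
  dual value b^T y* = 15.
Strong duality: c^T x* = b^T y*. Confirmed.

15


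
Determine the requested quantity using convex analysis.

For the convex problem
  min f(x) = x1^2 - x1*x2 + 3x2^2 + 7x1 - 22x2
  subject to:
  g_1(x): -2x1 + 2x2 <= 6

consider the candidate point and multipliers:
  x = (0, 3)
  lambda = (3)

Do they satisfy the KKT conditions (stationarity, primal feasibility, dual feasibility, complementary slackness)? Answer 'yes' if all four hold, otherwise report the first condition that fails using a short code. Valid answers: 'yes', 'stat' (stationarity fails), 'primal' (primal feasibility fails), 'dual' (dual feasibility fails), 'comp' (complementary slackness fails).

Gradient of f: grad f(x) = Q x + c = (4, -4)
Constraint values g_i(x) = a_i^T x - b_i:
  g_1((0, 3)) = 0
Stationarity residual: grad f(x) + sum_i lambda_i a_i = (-2, 2)
  -> stationarity FAILS
Primal feasibility (all g_i <= 0): OK
Dual feasibility (all lambda_i >= 0): OK
Complementary slackness (lambda_i * g_i(x) = 0 for all i): OK

Verdict: the first failing condition is stationarity -> stat.

stat


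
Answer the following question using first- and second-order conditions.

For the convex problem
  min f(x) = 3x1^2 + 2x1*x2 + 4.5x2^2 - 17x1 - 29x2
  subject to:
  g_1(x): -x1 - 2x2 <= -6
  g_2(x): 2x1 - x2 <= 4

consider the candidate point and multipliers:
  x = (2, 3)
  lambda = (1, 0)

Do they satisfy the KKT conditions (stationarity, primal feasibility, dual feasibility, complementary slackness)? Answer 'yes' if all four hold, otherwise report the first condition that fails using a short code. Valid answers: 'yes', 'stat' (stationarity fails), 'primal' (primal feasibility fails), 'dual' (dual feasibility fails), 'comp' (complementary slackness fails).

Gradient of f: grad f(x) = Q x + c = (1, 2)
Constraint values g_i(x) = a_i^T x - b_i:
  g_1((2, 3)) = -2
  g_2((2, 3)) = -3
Stationarity residual: grad f(x) + sum_i lambda_i a_i = (0, 0)
  -> stationarity OK
Primal feasibility (all g_i <= 0): OK
Dual feasibility (all lambda_i >= 0): OK
Complementary slackness (lambda_i * g_i(x) = 0 for all i): FAILS

Verdict: the first failing condition is complementary_slackness -> comp.

comp


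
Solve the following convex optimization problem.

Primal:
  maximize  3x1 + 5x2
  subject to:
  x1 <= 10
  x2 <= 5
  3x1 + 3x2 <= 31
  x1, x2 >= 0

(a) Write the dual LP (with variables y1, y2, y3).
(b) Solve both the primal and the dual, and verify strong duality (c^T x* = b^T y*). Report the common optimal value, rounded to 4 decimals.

The standard primal-dual pair for 'max c^T x s.t. A x <= b, x >= 0' is:
  Dual:  min b^T y  s.t.  A^T y >= c,  y >= 0.

So the dual LP is:
  minimize  10y1 + 5y2 + 31y3
  subject to:
    y1 + 3y3 >= 3
    y2 + 3y3 >= 5
    y1, y2, y3 >= 0

Solving the primal: x* = (5.3333, 5).
  primal value c^T x* = 41.
Solving the dual: y* = (0, 2, 1).
  dual value b^T y* = 41.
Strong duality: c^T x* = b^T y*. Confirmed.

41


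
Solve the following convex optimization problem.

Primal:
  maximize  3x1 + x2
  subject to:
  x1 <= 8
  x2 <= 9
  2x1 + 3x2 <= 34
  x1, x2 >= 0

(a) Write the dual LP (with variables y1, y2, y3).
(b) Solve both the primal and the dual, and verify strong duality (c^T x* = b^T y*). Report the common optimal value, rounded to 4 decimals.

The standard primal-dual pair for 'max c^T x s.t. A x <= b, x >= 0' is:
  Dual:  min b^T y  s.t.  A^T y >= c,  y >= 0.

So the dual LP is:
  minimize  8y1 + 9y2 + 34y3
  subject to:
    y1 + 2y3 >= 3
    y2 + 3y3 >= 1
    y1, y2, y3 >= 0

Solving the primal: x* = (8, 6).
  primal value c^T x* = 30.
Solving the dual: y* = (2.3333, 0, 0.3333).
  dual value b^T y* = 30.
Strong duality: c^T x* = b^T y*. Confirmed.

30


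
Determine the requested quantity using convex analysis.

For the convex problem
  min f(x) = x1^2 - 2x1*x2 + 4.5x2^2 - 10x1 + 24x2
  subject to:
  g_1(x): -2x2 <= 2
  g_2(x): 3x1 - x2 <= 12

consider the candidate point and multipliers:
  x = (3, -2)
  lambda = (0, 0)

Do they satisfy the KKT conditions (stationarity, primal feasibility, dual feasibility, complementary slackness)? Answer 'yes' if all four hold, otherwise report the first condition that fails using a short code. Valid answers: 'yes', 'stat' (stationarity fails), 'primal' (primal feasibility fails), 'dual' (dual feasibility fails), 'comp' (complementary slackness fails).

Gradient of f: grad f(x) = Q x + c = (0, 0)
Constraint values g_i(x) = a_i^T x - b_i:
  g_1((3, -2)) = 2
  g_2((3, -2)) = -1
Stationarity residual: grad f(x) + sum_i lambda_i a_i = (0, 0)
  -> stationarity OK
Primal feasibility (all g_i <= 0): FAILS
Dual feasibility (all lambda_i >= 0): OK
Complementary slackness (lambda_i * g_i(x) = 0 for all i): OK

Verdict: the first failing condition is primal_feasibility -> primal.

primal


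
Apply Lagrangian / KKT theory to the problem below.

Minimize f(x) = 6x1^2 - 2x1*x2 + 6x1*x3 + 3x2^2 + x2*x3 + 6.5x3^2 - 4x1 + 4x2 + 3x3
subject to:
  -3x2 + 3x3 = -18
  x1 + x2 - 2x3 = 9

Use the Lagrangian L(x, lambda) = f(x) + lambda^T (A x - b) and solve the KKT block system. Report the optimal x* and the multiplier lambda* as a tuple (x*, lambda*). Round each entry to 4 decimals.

Form the Lagrangian:
  L(x, lambda) = (1/2) x^T Q x + c^T x + lambda^T (A x - b)
Stationarity (grad_x L = 0): Q x + c + A^T lambda = 0.
Primal feasibility: A x = b.

This gives the KKT block system:
  [ Q   A^T ] [ x     ]   [-c ]
  [ A    0  ] [ lambda ] = [ b ]

Solving the linear system:
  x*      = (1.0244, 4.0244, -1.9756)
  lambda* = (11.9106, 11.6098)
  f(x*)   = 57.9878

x* = (1.0244, 4.0244, -1.9756), lambda* = (11.9106, 11.6098)


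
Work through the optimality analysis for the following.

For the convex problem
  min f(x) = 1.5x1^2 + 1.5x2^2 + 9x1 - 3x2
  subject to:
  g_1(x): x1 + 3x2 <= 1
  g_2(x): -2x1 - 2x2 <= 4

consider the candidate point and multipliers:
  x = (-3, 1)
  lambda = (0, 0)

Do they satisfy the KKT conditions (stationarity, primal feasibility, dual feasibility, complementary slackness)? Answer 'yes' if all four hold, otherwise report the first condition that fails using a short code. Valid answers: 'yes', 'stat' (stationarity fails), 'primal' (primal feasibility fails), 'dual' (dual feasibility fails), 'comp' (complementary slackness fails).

Gradient of f: grad f(x) = Q x + c = (0, 0)
Constraint values g_i(x) = a_i^T x - b_i:
  g_1((-3, 1)) = -1
  g_2((-3, 1)) = 0
Stationarity residual: grad f(x) + sum_i lambda_i a_i = (0, 0)
  -> stationarity OK
Primal feasibility (all g_i <= 0): OK
Dual feasibility (all lambda_i >= 0): OK
Complementary slackness (lambda_i * g_i(x) = 0 for all i): OK

Verdict: yes, KKT holds.

yes


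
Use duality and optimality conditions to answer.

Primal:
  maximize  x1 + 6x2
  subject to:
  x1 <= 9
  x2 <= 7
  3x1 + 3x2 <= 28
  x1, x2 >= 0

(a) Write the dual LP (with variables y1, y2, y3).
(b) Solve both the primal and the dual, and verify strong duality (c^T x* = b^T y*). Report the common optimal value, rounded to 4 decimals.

The standard primal-dual pair for 'max c^T x s.t. A x <= b, x >= 0' is:
  Dual:  min b^T y  s.t.  A^T y >= c,  y >= 0.

So the dual LP is:
  minimize  9y1 + 7y2 + 28y3
  subject to:
    y1 + 3y3 >= 1
    y2 + 3y3 >= 6
    y1, y2, y3 >= 0

Solving the primal: x* = (2.3333, 7).
  primal value c^T x* = 44.3333.
Solving the dual: y* = (0, 5, 0.3333).
  dual value b^T y* = 44.3333.
Strong duality: c^T x* = b^T y*. Confirmed.

44.3333


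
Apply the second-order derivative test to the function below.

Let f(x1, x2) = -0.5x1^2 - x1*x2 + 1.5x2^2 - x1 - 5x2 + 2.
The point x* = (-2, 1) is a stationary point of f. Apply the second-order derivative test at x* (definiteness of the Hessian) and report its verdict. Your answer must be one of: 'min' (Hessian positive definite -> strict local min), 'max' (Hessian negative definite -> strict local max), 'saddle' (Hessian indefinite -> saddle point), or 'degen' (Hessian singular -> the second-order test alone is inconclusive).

Compute the Hessian H = grad^2 f:
  H = [[-1, -1], [-1, 3]]
Verify stationarity: grad f(x*) = H x* + g = (0, 0).
Eigenvalues of H: -1.2361, 3.2361.
Eigenvalues have mixed signs, so H is indefinite -> x* is a saddle point.

saddle


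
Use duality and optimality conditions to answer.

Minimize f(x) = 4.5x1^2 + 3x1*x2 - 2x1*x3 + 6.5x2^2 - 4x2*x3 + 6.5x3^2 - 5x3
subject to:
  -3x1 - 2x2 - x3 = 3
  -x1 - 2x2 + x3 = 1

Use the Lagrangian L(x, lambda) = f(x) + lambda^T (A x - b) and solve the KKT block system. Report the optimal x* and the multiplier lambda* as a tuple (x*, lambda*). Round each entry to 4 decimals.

Form the Lagrangian:
  L(x, lambda) = (1/2) x^T Q x + c^T x + lambda^T (A x - b)
Stationarity (grad_x L = 0): Q x + c + A^T lambda = 0.
Primal feasibility: A x = b.

This gives the KKT block system:
  [ Q   A^T ] [ x     ]   [-c ]
  [ A    0  ] [ lambda ] = [ b ]

Solving the linear system:
  x*      = (-0.88, -0.12, -0.12)
  lambda* = (-3.09, 1.23)
  f(x*)   = 4.32

x* = (-0.88, -0.12, -0.12), lambda* = (-3.09, 1.23)


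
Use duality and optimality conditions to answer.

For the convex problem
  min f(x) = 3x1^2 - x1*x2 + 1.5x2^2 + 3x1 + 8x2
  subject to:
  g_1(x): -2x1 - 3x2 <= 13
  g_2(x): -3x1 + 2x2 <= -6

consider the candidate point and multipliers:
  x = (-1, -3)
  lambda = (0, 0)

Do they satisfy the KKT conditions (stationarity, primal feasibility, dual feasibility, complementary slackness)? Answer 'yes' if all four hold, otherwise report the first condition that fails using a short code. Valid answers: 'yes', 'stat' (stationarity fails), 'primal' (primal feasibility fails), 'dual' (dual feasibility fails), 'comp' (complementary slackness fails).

Gradient of f: grad f(x) = Q x + c = (0, 0)
Constraint values g_i(x) = a_i^T x - b_i:
  g_1((-1, -3)) = -2
  g_2((-1, -3)) = 3
Stationarity residual: grad f(x) + sum_i lambda_i a_i = (0, 0)
  -> stationarity OK
Primal feasibility (all g_i <= 0): FAILS
Dual feasibility (all lambda_i >= 0): OK
Complementary slackness (lambda_i * g_i(x) = 0 for all i): OK

Verdict: the first failing condition is primal_feasibility -> primal.

primal
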